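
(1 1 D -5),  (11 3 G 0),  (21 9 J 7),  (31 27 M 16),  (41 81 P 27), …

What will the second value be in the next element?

243

For the second value, ×3 each step: 1, 3, 9, 27, 81 → 243.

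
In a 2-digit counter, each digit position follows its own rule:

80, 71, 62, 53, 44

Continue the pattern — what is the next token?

35

First digit — −1 each step, mod 10: 8, 7, 6, 5, 4 → 3.
Second digit — +1 each step, mod 10: 0, 1, 2, 3, 4 → 5.
So the next token is 35.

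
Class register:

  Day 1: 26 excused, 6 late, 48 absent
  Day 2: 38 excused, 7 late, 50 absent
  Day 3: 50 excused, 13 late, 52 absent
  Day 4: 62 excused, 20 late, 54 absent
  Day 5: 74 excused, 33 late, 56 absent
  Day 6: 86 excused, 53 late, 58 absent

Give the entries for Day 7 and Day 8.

98 excused, 86 late, 60 absent; 110 excused, 139 late, 62 absent

Excused: 26, 38, 50, 62, 74, 86 → 98 → 110 (+12 each step).
Late — each term is the sum of the two before it: 6, 7, 13, 20, 33, 53 → 86 → 139.
For the absent, +2 each step: 48, 50, 52, 54, 56, 58 → 60 → 62.
So the next two records are 98 excused, 86 late, 60 absent and 110 excused, 139 late, 62 absent.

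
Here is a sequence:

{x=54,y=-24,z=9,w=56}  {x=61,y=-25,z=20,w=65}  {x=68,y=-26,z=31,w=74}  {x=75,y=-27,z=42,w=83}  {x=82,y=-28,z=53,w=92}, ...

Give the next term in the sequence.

For the x, +7 each step: 54, 61, 68, 75, 82 → 89.
For the y, −1 each step: -24, -25, -26, -27, -28 → -29.
Z goes 9, 20, 31, 42, 53 → 64 (+11 each step).
W: +9 each step; 56, 65, 74, 83, 92 → 101.
Putting it together: {x=89,y=-29,z=64,w=101}.

{x=89,y=-29,z=64,w=101}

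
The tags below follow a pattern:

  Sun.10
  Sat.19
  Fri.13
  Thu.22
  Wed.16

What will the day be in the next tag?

Tue

For the day, runs backward through the weekdays Mon→Sun: Sun, Sat, Fri, Thu, Wed → Tue.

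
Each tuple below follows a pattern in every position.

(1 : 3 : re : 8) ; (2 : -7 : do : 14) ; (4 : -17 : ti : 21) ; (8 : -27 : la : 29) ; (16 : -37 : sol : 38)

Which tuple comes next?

(32 : -47 : fa : 48)

First part: ×2 each step, so 1, 2, 4, 8, 16 → 32.
Second part: 3, -7, -17, -27, -37 → -47 (−10 each step).
Note: runs backward through the solfège scale do→ti, so re, do, ti, la, sol → fa.
Fourth part — differences are 6, 7, 8, … (increasing by 1 each time): 8, 14, 21, 29, 38 → 48.
So the next tuple is (32 : -47 : fa : 48).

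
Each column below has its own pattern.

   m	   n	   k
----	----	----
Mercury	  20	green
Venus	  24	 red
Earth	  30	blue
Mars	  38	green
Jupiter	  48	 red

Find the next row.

Saturn  60  blue

For the column m, runs through the planets Mercury→Neptune: Mercury, Venus, Earth, Mars, Jupiter → Saturn.
Column n: differences are 4, 6, 8, … (increasing by 2 each time); 20, 24, 30, 38, 48 → 60.
Column k: green, red, blue, green, red → blue (repeats green → red → blue).
Putting it together: Saturn  60  blue.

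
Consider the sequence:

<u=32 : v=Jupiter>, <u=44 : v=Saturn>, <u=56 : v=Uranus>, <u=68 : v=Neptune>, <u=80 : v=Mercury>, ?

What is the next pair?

U: 32, 44, 56, 68, 80 → 92 (+12 each step).
V: runs through the planets Mercury→Neptune; Jupiter, Saturn, Uranus, Neptune, Mercury → Venus.
Combining the parts gives <u=92 : v=Venus>.

<u=92 : v=Venus>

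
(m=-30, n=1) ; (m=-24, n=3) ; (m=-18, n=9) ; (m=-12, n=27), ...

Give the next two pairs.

M: +6 each step, so -30, -24, -18, -12 → -6 → 0.
N — ×3 each step: 1, 3, 9, 27 → 81 → 243.
So the next two pairs are (m=-6, n=81) and (m=0, n=243).

(m=-6, n=81), (m=0, n=243)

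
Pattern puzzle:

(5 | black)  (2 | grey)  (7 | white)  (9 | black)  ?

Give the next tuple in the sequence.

First slot: 5, 2, 7, 9 → 16 (each term is the sum of the two before it).
Shade: black, grey, white, black → grey (repeats black → grey → white).
Combining the parts gives (16 | grey).

(16 | grey)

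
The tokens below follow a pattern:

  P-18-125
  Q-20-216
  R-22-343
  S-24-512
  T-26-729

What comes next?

Letter: letters move forward 1 place in the alphabet; P, Q, R, S, T → U.
Second component — +2 each step: 18, 20, 22, 24, 26 → 28.
For the third component, perfect cubes: 5³, 6³, 7³, …: 125, 216, 343, 512, 729 → 1000.
So the next token is U-28-1000.

U-28-1000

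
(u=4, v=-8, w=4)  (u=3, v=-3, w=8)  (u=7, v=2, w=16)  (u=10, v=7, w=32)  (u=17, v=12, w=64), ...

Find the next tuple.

U: each term is the sum of the two before it, so 4, 3, 7, 10, 17 → 27.
V: +5 each step, so -8, -3, 2, 7, 12 → 17.
W: ×2 each step; 4, 8, 16, 32, 64 → 128.
Putting it together: (u=27, v=17, w=128).

(u=27, v=17, w=128)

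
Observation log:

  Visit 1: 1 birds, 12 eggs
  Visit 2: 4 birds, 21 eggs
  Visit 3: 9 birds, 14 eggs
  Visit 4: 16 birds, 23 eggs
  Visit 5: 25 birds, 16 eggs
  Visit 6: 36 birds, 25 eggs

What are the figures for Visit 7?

For the birds, perfect squares: 1², 2², 3², …: 1, 4, 9, 16, 25, 36 → 49.
Eggs goes 12, 21, 14, 23, 16, 25 → 18 (alternating steps +9, −7, +9, −7, …).
So the next row is 49 birds, 18 eggs.

49 birds, 18 eggs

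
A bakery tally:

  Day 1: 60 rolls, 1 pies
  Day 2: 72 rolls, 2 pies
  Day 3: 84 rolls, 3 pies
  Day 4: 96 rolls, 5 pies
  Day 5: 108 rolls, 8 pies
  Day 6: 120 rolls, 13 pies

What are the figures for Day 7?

Rolls — +12 each step: 60, 72, 84, 96, 108, 120 → 132.
Pies — each term is the sum of the two before it: 1, 2, 3, 5, 8, 13 → 21.
Combining the parts gives 132 rolls, 21 pies.

132 rolls, 21 pies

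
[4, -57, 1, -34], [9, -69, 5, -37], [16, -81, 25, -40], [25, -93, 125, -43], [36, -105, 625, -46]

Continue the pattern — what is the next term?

First value goes 4, 9, 16, 25, 36 → 49 (perfect squares: 2², 3², 4², …).
For the second value, −12 each step: -57, -69, -81, -93, -105 → -117.
For the third value, ×5 each step: 1, 5, 25, 125, 625 → 3125.
For the fourth value, −3 each step: -34, -37, -40, -43, -46 → -49.
Combining the parts gives [49, -117, 3125, -49].

[49, -117, 3125, -49]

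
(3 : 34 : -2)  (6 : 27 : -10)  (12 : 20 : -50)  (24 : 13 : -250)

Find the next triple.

First part: ×2 each step; 3, 6, 12, 24 → 48.
Second part: −7 each step; 34, 27, 20, 13 → 6.
Third part: ×5 each step, so -2, -10, -50, -250 → -1250.
So the next triple is (48 : 6 : -1250).

(48 : 6 : -1250)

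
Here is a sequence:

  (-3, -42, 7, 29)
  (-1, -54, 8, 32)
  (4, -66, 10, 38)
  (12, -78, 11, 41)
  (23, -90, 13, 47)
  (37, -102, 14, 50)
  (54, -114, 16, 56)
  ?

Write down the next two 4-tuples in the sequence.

First slot: differences are 2, 5, 8, … (increasing by 3 each time), so -3, -1, 4, 12, 23, 37, 54 → 74 → 97.
Second slot — −12 each step: -42, -54, -66, -78, -90, -102, -114 → -126 → -138.
Third slot: alternating steps +1, +2, +1, +2, …, so 7, 8, 10, 11, 13, 14, 16 → 17 → 19.
Fourth slot — alternating steps +3, +6, +3, +6, …: 29, 32, 38, 41, 47, 50, 56 → 59 → 65.
Putting the parts together: (74, -126, 17, 59) and then (97, -138, 19, 65).

(74, -126, 17, 59), (97, -138, 19, 65)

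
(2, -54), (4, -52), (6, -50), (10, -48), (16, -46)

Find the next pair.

First value: 2, 4, 6, 10, 16 → 26 (each term is the sum of the two before it).
Second value — +2 each step: -54, -52, -50, -48, -46 → -44.
Combining the parts gives (26, -44).

(26, -44)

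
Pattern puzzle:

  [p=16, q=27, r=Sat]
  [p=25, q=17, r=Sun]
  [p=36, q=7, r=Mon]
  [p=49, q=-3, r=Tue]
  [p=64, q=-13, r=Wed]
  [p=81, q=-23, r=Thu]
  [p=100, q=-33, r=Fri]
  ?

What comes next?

[p=121, q=-43, r=Sat]

P: perfect squares: 4², 5², 6², …; 16, 25, 36, 49, 64, 81, 100 → 121.
Q — −10 each step: 27, 17, 7, -3, -13, -23, -33 → -43.
R — runs through the weekdays Mon→Sun: Sat, Sun, Mon, Tue, Wed, Thu, Fri → Sat.
Combining the parts gives [p=121, q=-43, r=Sat].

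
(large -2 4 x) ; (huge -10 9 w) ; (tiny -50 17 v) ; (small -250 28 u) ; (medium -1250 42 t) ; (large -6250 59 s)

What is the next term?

Size — repeats large → huge → tiny → small → medium: large, huge, tiny, small, medium, large → huge.
For the second slot, ×5 each step: -2, -10, -50, -250, -1250, -6250 → -31250.
Third slot: differences are 5, 8, 11, … (increasing by 3 each time), so 4, 9, 17, 28, 42, 59 → 79.
Letter — letters move back 1 place in the alphabet: x, w, v, u, t, s → r.
So the next term is (huge -31250 79 r).

(huge -31250 79 r)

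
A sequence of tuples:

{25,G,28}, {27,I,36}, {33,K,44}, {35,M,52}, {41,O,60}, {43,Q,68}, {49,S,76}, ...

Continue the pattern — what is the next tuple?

First slot — alternating steps +2, +6, +2, +6, …: 25, 27, 33, 35, 41, 43, 49 → 51.
Letter: G, I, K, M, O, Q, S → U (letters move forward 2 places in the alphabet).
Third slot: +8 each step; 28, 36, 44, 52, 60, 68, 76 → 84.
Putting it together: {51,U,84}.

{51,U,84}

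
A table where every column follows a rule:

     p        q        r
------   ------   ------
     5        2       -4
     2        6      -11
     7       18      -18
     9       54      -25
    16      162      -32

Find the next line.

25  486  -39

For the column p, each term is the sum of the two before it: 5, 2, 7, 9, 16 → 25.
Column q: ×3 each step, so 2, 6, 18, 54, 162 → 486.
Column r — −7 each step: -4, -11, -18, -25, -32 → -39.
Combining the parts gives 25  486  -39.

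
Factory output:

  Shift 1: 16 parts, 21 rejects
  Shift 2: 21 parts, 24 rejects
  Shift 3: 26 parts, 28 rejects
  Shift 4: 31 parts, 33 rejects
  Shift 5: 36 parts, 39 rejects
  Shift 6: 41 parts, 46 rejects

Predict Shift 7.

For the parts, +5 each step: 16, 21, 26, 31, 36, 41 → 46.
For the rejects, differences are 3, 4, 5, … (increasing by 1 each time): 21, 24, 28, 33, 39, 46 → 54.
Putting it together: 46 parts, 54 rejects.

46 parts, 54 rejects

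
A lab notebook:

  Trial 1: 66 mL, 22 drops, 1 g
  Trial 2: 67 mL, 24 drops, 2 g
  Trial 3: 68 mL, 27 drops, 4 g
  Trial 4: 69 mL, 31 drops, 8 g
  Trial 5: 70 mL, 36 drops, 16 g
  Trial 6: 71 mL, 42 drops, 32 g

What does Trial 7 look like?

For the mL, +1 each step: 66, 67, 68, 69, 70, 71 → 72.
Drops: differences are 2, 3, 4, … (increasing by 1 each time); 22, 24, 27, 31, 36, 42 → 49.
G: ×2 each step, so 1, 2, 4, 8, 16, 32 → 64.
So the next record is 72 mL, 49 drops, 64 g.

72 mL, 49 drops, 64 g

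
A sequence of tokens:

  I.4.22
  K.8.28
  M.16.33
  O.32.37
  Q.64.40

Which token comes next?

Letter: letters move forward 2 places in the alphabet; I, K, M, O, Q → S.
Second component: ×2 each step; 4, 8, 16, 32, 64 → 128.
Third component — differences are 6, 5, 4, … (decreasing by 1 each time): 22, 28, 33, 37, 40 → 42.
So the next token is S.128.42.

S.128.42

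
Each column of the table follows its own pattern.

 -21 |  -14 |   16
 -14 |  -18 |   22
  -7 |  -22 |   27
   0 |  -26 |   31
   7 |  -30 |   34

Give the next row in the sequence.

14  -34  36

First component: +7 each step; -21, -14, -7, 0, 7 → 14.
For the second component, −4 each step: -14, -18, -22, -26, -30 → -34.
Third component — differences are 6, 5, 4, … (decreasing by 1 each time): 16, 22, 27, 31, 34 → 36.
Combining the parts gives 14  -34  36.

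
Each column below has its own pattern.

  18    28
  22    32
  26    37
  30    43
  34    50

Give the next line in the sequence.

38  58

First component goes 18, 22, 26, 30, 34 → 38 (+4 each step).
Second component: differences are 4, 5, 6, … (increasing by 1 each time), so 28, 32, 37, 43, 50 → 58.
Putting it together: 38  58.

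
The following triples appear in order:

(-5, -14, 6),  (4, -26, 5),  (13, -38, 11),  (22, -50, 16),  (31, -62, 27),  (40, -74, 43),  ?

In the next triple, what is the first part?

First part — +9 each step: -5, 4, 13, 22, 31, 40 → 49.

49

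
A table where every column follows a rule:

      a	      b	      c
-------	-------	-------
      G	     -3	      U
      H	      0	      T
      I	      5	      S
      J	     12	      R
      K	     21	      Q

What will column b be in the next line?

32

Column b — differences are 3, 5, 7, … (increasing by 2 each time): -3, 0, 5, 12, 21 → 32.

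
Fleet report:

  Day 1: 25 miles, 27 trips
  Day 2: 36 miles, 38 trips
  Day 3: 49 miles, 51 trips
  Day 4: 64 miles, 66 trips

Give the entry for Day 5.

81 miles, 83 trips

For the miles, perfect squares: 5², 6², 7², …: 25, 36, 49, 64 → 81.
For the trips, always 2 more than the miles: 27, 38, 51, 66 → 83.
Combining the parts gives 81 miles, 83 trips.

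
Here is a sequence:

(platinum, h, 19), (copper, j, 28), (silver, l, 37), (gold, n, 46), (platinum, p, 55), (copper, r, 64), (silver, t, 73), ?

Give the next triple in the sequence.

(gold, v, 82)

Metal goes platinum, copper, silver, gold, platinum, copper, silver → gold (repeats platinum → copper → silver → gold).
Letter: letters move forward 2 places in the alphabet; h, j, l, n, p, r, t → v.
Third coordinate: +9 each step, so 19, 28, 37, 46, 55, 64, 73 → 82.
Putting it together: (gold, v, 82).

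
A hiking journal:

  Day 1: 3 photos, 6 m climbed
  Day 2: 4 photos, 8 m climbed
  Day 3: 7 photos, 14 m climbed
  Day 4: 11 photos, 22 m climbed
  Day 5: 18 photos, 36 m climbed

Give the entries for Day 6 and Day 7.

Photos: each term is the sum of the two before it; 3, 4, 7, 11, 18 → 29 → 47.
M climbed: always 2 × the photos, so 6, 8, 14, 22, 36 → 58 → 94.
Putting the parts together: 29 photos, 58 m climbed and then 47 photos, 94 m climbed.

29 photos, 58 m climbed; 47 photos, 94 m climbed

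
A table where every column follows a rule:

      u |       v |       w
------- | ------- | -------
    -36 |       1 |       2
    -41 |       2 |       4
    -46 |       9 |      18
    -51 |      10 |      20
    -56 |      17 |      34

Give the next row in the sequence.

-61  18  36

Column u — −5 each step: -36, -41, -46, -51, -56 → -61.
Column v goes 1, 2, 9, 10, 17 → 18 (alternating steps +1, +7, +1, +7, …).
Column w: 2, 4, 18, 20, 34 → 36 (always 2 × the column v).
Combining the parts gives -61  18  36.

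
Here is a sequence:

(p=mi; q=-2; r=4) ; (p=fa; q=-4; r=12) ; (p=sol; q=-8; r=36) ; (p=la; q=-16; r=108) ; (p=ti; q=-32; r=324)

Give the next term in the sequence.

P: runs through the solfège scale do→ti; mi, fa, sol, la, ti → do.
Q — ×2 each step: -2, -4, -8, -16, -32 → -64.
For the r, ×3 each step: 4, 12, 36, 108, 324 → 972.
So the next term is (p=do; q=-64; r=972).

(p=do; q=-64; r=972)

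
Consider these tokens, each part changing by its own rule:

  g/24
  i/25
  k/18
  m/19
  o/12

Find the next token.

q/13

For the letter, letters move forward 2 places in the alphabet: g, i, k, m, o → q.
For the second component, alternating steps +1, −7, +1, −7, …: 24, 25, 18, 19, 12 → 13.
Combining the parts gives q/13.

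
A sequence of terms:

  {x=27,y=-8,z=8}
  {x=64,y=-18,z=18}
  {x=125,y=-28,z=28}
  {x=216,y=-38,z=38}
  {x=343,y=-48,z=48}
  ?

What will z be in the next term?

58

For the x, perfect cubes: 3³, 4³, 5³, …: 27, 64, 125, 216, 343 → 512.
Y — −10 each step: -8, -18, -28, -38, -48 → -58.
Z: 8, 18, 28, 38, 48 → 58 (always the negative of the y).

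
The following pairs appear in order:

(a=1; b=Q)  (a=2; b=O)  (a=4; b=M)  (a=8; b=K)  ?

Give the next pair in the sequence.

(a=16; b=I)

A: ×2 each step; 1, 2, 4, 8 → 16.
B goes Q, O, M, K → I (letters move back 2 places in the alphabet).
So the next pair is (a=16; b=I).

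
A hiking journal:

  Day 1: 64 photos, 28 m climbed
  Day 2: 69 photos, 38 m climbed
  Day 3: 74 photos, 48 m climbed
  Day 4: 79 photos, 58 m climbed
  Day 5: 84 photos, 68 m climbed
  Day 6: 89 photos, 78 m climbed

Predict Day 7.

94 photos, 88 m climbed

For the photos, +5 each step: 64, 69, 74, 79, 84, 89 → 94.
M climbed: +10 each step; 28, 38, 48, 58, 68, 78 → 88.
Combining the parts gives 94 photos, 88 m climbed.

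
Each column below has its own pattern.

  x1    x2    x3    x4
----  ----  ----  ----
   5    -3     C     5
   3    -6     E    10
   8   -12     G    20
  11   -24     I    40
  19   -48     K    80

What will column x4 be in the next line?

160

Column x4 goes 5, 10, 20, 40, 80 → 160 (×2 each step).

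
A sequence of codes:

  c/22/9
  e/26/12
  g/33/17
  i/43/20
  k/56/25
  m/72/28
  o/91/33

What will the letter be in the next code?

Letter — letters move forward 2 places in the alphabet: c, e, g, i, k, m, o → q.

q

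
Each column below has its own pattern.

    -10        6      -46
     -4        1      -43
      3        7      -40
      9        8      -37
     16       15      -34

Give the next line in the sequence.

22  23  -31

For the first component, alternating steps +6, +7, +6, +7, …: -10, -4, 3, 9, 16 → 22.
Second component: 6, 1, 7, 8, 15 → 23 (each term is the sum of the two before it).
Third component: +3 each step; -46, -43, -40, -37, -34 → -31.
Combining the parts gives 22  23  -31.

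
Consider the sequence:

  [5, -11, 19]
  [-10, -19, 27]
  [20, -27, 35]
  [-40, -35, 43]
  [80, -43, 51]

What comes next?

[-160, -51, 59]

For the first slot, ×(-2) each step: 5, -10, 20, -40, 80 → -160.
Second slot — −8 each step: -11, -19, -27, -35, -43 → -51.
Third slot: together with the second slot always sums to 8; 19, 27, 35, 43, 51 → 59.
Putting it together: [-160, -51, 59].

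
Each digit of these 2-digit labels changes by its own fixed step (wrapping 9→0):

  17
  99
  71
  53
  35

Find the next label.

First digit goes 1, 9, 7, 5, 3 → 1 (−2 each step, mod 10).
Second digit: 7, 9, 1, 3, 5 → 7 (+2 each step, mod 10).
Combining the parts gives 17.

17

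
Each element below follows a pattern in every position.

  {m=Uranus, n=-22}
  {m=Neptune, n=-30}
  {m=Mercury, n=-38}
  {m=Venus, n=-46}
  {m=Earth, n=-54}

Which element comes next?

For the m, runs through the planets Mercury→Neptune: Uranus, Neptune, Mercury, Venus, Earth → Mars.
N goes -22, -30, -38, -46, -54 → -62 (−8 each step).
So the next element is {m=Mars, n=-62}.

{m=Mars, n=-62}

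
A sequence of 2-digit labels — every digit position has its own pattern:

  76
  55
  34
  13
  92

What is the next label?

First digit goes 7, 5, 3, 1, 9 → 7 (−2 each step, mod 10).
Second digit: 6, 5, 4, 3, 2 → 1 (−1 each step, mod 10).
Putting it together: 71.

71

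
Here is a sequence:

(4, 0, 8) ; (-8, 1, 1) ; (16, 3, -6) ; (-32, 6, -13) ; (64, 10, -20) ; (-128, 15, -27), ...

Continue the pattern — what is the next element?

First coordinate: 4, -8, 16, -32, 64, -128 → 256 (×(-2) each step).
Second coordinate: 0, 1, 3, 6, 10, 15 → 21 (differences are 1, 2, 3, … (increasing by 1 each time)).
Third coordinate: 8, 1, -6, -13, -20, -27 → -34 (−7 each step).
Putting it together: (256, 21, -34).

(256, 21, -34)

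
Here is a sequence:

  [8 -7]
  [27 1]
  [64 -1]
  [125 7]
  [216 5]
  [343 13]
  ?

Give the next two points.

First part: perfect cubes: 2³, 3³, 4³, …; 8, 27, 64, 125, 216, 343 → 512 → 729.
Second part: alternating steps +8, −2, +8, −2, …; -7, 1, -1, 7, 5, 13 → 11 → 19.
Putting the parts together: [512 11] and then [729 19].

[512 11], [729 19]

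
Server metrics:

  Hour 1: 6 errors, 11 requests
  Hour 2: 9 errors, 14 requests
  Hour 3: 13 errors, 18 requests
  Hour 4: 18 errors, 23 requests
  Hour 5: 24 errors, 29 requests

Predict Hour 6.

31 errors, 36 requests

Errors: differences are 3, 4, 5, … (increasing by 1 each time); 6, 9, 13, 18, 24 → 31.
Requests — always 5 more than the errors: 11, 14, 18, 23, 29 → 36.
Combining the parts gives 31 errors, 36 requests.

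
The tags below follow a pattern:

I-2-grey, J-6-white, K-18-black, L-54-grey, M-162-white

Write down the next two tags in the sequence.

For the letter, letters move forward 1 place in the alphabet: I, J, K, L, M → N → O.
Second component: ×3 each step; 2, 6, 18, 54, 162 → 486 → 1458.
For the shade, repeats grey → white → black: grey, white, black, grey, white → black → grey.
Putting the parts together: N-486-black and then O-1458-grey.

N-486-black then O-1458-grey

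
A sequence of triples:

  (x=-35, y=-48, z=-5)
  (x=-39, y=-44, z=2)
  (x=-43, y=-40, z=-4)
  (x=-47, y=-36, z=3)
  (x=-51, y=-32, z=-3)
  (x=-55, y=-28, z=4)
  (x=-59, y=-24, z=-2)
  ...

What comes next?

X: -35, -39, -43, -47, -51, -55, -59 → -63 (−4 each step).
Y goes -48, -44, -40, -36, -32, -28, -24 → -20 (+4 each step).
Z goes -5, 2, -4, 3, -3, 4, -2 → 5 (alternating steps +7, −6, +7, −6, …).
Combining the parts gives (x=-63, y=-20, z=5).

(x=-63, y=-20, z=5)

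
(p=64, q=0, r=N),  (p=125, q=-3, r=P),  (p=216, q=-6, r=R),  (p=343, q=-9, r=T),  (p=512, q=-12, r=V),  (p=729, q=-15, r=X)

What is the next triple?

P: perfect cubes: 4³, 5³, 6³, …, so 64, 125, 216, 343, 512, 729 → 1000.
Q: −3 each step; 0, -3, -6, -9, -12, -15 → -18.
For the r, letters move forward 2 places in the alphabet: N, P, R, T, V, X → Z.
So the next triple is (p=1000, q=-18, r=Z).

(p=1000, q=-18, r=Z)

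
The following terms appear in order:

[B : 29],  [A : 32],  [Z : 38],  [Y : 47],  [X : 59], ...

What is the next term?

[W : 74]

Letter: B, A, Z, Y, X → W (letters move back 1 place in the alphabet, wrapping A→Z).
Second coordinate — differences are 3, 6, 9, … (increasing by 3 each time): 29, 32, 38, 47, 59 → 74.
Combining the parts gives [W : 74].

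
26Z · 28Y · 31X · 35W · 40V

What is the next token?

46U

First component: differences are 2, 3, 4, … (increasing by 1 each time); 26, 28, 31, 35, 40 → 46.
For the letter, letters move back 1 place in the alphabet: Z, Y, X, W, V → U.
So the next token is 46U.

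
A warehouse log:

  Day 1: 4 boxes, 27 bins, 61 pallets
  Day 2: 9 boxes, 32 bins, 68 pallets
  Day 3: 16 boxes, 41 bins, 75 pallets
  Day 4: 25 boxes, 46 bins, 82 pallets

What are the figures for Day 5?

Boxes — perfect squares: 2², 3², 4², …: 4, 9, 16, 25 → 36.
Bins: alternating steps +5, +9, +5, +9, …; 27, 32, 41, 46 → 55.
Pallets: 61, 68, 75, 82 → 89 (+7 each step).
Putting it together: 36 boxes, 55 bins, 89 pallets.

36 boxes, 55 bins, 89 pallets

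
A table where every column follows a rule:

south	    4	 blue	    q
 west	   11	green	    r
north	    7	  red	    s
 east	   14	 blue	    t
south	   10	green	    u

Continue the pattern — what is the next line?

west  17  red  v

Direction — repeats south → west → north → east: south, west, north, east, south → west.
For the second component, alternating steps +7, −4, +7, −4, …: 4, 11, 7, 14, 10 → 17.
Colour: repeats blue → green → red; blue, green, red, blue, green → red.
Letter — letters move forward 1 place in the alphabet: q, r, s, t, u → v.
Combining the parts gives west  17  red  v.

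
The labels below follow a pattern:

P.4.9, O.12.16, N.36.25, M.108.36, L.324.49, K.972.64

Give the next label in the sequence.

J.2916.81

Letter goes P, O, N, M, L, K → J (letters move back 1 place in the alphabet).
For the second component, ×3 each step: 4, 12, 36, 108, 324, 972 → 2916.
Third component goes 9, 16, 25, 36, 49, 64 → 81 (perfect squares: 3², 4², 5², …).
Putting it together: J.2916.81.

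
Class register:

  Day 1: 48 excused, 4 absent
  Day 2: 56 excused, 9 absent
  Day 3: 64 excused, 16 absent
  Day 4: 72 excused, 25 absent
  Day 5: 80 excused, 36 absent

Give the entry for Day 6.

88 excused, 49 absent

Excused: 48, 56, 64, 72, 80 → 88 (+8 each step).
Absent — perfect squares: 2², 3², 4², …: 4, 9, 16, 25, 36 → 49.
Putting it together: 88 excused, 49 absent.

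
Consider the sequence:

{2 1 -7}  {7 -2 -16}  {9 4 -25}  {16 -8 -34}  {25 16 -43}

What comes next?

First value: each term is the sum of the two before it, so 2, 7, 9, 16, 25 → 41.
Second value — ×(-2) each step: 1, -2, 4, -8, 16 → -32.
Third value: -7, -16, -25, -34, -43 → -52 (−9 each step).
Combining the parts gives {41 -32 -52}.

{41 -32 -52}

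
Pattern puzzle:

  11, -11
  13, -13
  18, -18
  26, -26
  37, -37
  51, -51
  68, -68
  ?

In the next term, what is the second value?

First value — differences are 2, 5, 8, … (increasing by 3 each time): 11, 13, 18, 26, 37, 51, 68 → 88.
Second value: always the negative of the first value, so -11, -13, -18, -26, -37, -51, -68 → -88.

-88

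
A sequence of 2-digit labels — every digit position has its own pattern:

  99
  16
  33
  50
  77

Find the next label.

First digit — +2 each step, mod 10: 9, 1, 3, 5, 7 → 9.
For the second digit, −3 each step, mod 10: 9, 6, 3, 0, 7 → 4.
So the next label is 94.

94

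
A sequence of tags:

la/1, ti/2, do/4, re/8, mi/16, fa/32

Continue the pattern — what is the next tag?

sol/64

Note: runs through the solfège scale do→ti, so la, ti, do, re, mi, fa → sol.
Second component — ×2 each step: 1, 2, 4, 8, 16, 32 → 64.
Putting it together: sol/64.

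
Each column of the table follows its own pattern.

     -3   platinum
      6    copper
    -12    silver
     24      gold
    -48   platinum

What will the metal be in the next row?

For the metal, repeats platinum → copper → silver → gold: platinum, copper, silver, gold, platinum → copper.

copper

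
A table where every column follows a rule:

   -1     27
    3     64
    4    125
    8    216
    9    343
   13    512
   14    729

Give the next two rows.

First component: alternating steps +4, +1, +4, +1, …; -1, 3, 4, 8, 9, 13, 14 → 18 → 19.
Second component — perfect cubes: 3³, 4³, 5³, …: 27, 64, 125, 216, 343, 512, 729 → 1000 → 1331.
Putting the parts together: 18  1000 and then 19  1331.

18  1000; 19  1331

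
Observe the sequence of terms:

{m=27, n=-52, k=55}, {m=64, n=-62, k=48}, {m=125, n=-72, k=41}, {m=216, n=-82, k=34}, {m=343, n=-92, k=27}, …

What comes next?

{m=512, n=-102, k=20}

M: perfect cubes: 3³, 4³, 5³, …, so 27, 64, 125, 216, 343 → 512.
N: −10 each step, so -52, -62, -72, -82, -92 → -102.
K: −7 each step; 55, 48, 41, 34, 27 → 20.
Combining the parts gives {m=512, n=-102, k=20}.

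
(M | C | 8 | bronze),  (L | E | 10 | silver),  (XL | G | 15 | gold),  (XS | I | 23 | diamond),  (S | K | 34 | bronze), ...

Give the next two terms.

(M | M | 48 | silver), (L | O | 65 | gold)

Size: runs through clothing sizes XS→XL, so M, L, XL, XS, S → M → L.
Letter: C, E, G, I, K → M → O (letters move forward 2 places in the alphabet).
Third slot: differences are 2, 5, 8, … (increasing by 3 each time); 8, 10, 15, 23, 34 → 48 → 65.
Rank — repeats bronze → silver → gold → diamond: bronze, silver, gold, diamond, bronze → silver → gold.
So the next two terms are (M | M | 48 | silver) and (L | O | 65 | gold).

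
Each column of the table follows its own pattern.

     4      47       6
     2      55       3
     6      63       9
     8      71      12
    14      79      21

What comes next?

22  87  33

First component — each term is the sum of the two before it: 4, 2, 6, 8, 14 → 22.
Second component: +8 each step; 47, 55, 63, 71, 79 → 87.
For the third component, each term is the sum of the two before it: 6, 3, 9, 12, 21 → 33.
Putting it together: 22  87  33.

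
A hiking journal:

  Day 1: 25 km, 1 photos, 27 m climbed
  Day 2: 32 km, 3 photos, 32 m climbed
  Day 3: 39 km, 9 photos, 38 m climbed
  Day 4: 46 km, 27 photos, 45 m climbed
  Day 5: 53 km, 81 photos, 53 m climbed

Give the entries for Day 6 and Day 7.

Km: 25, 32, 39, 46, 53 → 60 → 67 (+7 each step).
For the photos, ×3 each step: 1, 3, 9, 27, 81 → 243 → 729.
For the m climbed, differences are 5, 6, 7, … (increasing by 1 each time): 27, 32, 38, 45, 53 → 62 → 72.
So the next two lines are 60 km, 243 photos, 62 m climbed and 67 km, 729 photos, 72 m climbed.

60 km, 243 photos, 62 m climbed; 67 km, 729 photos, 72 m climbed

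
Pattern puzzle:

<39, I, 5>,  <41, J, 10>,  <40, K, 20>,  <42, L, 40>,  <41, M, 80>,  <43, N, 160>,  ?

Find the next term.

First component: 39, 41, 40, 42, 41, 43 → 42 (alternating steps +2, −1, +2, −1, …).
For the letter, letters move forward 1 place in the alphabet: I, J, K, L, M, N → O.
Third component: 5, 10, 20, 40, 80, 160 → 320 (×2 each step).
So the next term is <42, O, 320>.

<42, O, 320>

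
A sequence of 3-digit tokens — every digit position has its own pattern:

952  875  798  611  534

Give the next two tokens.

457, 370

First digit goes 9, 8, 7, 6, 5 → 4 → 3 (−1 each step, mod 10).
Second digit: +2 each step, mod 10; 5, 7, 9, 1, 3 → 5 → 7.
For the third digit, +3 each step, mod 10: 2, 5, 8, 1, 4 → 7 → 0.
So the next two tokens are 457 and 370.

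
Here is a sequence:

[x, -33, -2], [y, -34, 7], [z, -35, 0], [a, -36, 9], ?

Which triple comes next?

For the letter, letters move forward 1 place in the alphabet, wrapping Z→A: x, y, z, a → b.
Second coordinate: -33, -34, -35, -36 → -37 (−1 each step).
Third coordinate: alternating steps +9, −7, +9, −7, …, so -2, 7, 0, 9 → 2.
Putting it together: [b, -37, 2].

[b, -37, 2]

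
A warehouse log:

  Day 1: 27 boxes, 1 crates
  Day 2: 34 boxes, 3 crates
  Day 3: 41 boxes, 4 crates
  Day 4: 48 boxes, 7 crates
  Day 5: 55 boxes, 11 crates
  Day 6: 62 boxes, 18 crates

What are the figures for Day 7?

Boxes: +7 each step; 27, 34, 41, 48, 55, 62 → 69.
Crates — each term is the sum of the two before it: 1, 3, 4, 7, 11, 18 → 29.
Combining the parts gives 69 boxes, 29 crates.

69 boxes, 29 crates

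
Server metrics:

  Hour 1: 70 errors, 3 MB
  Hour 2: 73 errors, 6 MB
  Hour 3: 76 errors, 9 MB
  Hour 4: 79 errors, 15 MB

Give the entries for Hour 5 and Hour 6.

82 errors, 24 MB; 85 errors, 39 MB

Errors — +3 each step: 70, 73, 76, 79 → 82 → 85.
MB: each term is the sum of the two before it, so 3, 6, 9, 15 → 24 → 39.
Putting the parts together: 82 errors, 24 MB and then 85 errors, 39 MB.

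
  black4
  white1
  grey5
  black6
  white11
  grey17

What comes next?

black28

Shade: repeats black → white → grey, so black, white, grey, black, white, grey → black.
Second component — each term is the sum of the two before it: 4, 1, 5, 6, 11, 17 → 28.
So the next tag is black28.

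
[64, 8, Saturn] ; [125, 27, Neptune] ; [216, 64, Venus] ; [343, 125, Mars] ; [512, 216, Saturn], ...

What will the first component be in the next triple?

729

First component goes 64, 125, 216, 343, 512 → 729 (perfect cubes: 4³, 5³, 6³, …).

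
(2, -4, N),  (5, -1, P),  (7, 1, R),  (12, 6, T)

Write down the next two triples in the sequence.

(19, 13, V), (31, 25, X)

First value — each term is the sum of the two before it: 2, 5, 7, 12 → 19 → 31.
Second value: always 6 less than the first value; -4, -1, 1, 6 → 13 → 25.
Letter goes N, P, R, T → V → X (letters move forward 2 places in the alphabet).
Putting the parts together: (19, 13, V) and then (31, 25, X).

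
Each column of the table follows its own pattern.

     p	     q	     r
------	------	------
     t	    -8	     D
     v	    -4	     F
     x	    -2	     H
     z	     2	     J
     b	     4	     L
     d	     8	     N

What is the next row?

Column p goes t, v, x, z, b, d → f (letters move forward 2 places in the alphabet, wrapping Z→A).
Column q — alternating steps +4, +2, +4, +2, …: -8, -4, -2, 2, 4, 8 → 10.
For the column r, letters move forward 2 places in the alphabet: D, F, H, J, L, N → P.
So the next row is f  10  P.

f  10  P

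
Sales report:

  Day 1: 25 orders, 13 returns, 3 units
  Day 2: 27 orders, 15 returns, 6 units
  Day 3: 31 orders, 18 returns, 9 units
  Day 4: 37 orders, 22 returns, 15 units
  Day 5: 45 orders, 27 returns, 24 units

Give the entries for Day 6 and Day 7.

Orders goes 25, 27, 31, 37, 45 → 55 → 67 (differences are 2, 4, 6, … (increasing by 2 each time)).
Returns: differences are 2, 3, 4, … (increasing by 1 each time), so 13, 15, 18, 22, 27 → 33 → 40.
Units: each term is the sum of the two before it, so 3, 6, 9, 15, 24 → 39 → 63.
So the next two lines are 55 orders, 33 returns, 39 units and 67 orders, 40 returns, 63 units.

55 orders, 33 returns, 39 units; 67 orders, 40 returns, 63 units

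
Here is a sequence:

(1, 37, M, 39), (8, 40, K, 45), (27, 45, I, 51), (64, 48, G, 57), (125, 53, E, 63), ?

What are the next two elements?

First slot: 1, 8, 27, 64, 125 → 216 → 343 (perfect cubes: 1³, 2³, 3³, …).
Second slot: alternating steps +3, +5, +3, +5, …, so 37, 40, 45, 48, 53 → 56 → 61.
Letter: letters move back 2 places in the alphabet; M, K, I, G, E → C → A.
Fourth slot: 39, 45, 51, 57, 63 → 69 → 75 (+6 each step).
Putting the parts together: (216, 56, C, 69) and then (343, 61, A, 75).

(216, 56, C, 69), (343, 61, A, 75)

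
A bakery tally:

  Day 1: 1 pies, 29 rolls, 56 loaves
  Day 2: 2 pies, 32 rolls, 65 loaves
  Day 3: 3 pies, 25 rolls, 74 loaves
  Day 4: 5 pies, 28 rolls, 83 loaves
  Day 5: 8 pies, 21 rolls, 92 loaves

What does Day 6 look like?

13 pies, 24 rolls, 101 loaves

Pies: each term is the sum of the two before it, so 1, 2, 3, 5, 8 → 13.
Rolls — alternating steps +3, −7, +3, −7, …: 29, 32, 25, 28, 21 → 24.
For the loaves, +9 each step: 56, 65, 74, 83, 92 → 101.
So the next row is 13 pies, 24 rolls, 101 loaves.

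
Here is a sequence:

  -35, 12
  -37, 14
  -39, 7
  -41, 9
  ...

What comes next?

First component — −2 each step: -35, -37, -39, -41 → -43.
Second component: alternating steps +2, −7, +2, −7, …, so 12, 14, 7, 9 → 2.
Putting it together: -43, 2.

-43, 2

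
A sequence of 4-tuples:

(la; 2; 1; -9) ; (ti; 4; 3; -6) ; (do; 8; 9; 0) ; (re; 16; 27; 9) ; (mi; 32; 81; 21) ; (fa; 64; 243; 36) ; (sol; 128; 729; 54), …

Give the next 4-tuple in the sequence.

(la; 256; 2187; 75)

Note: la, ti, do, re, mi, fa, sol → la (runs through the solfège scale do→ti).
Second component — ×2 each step: 2, 4, 8, 16, 32, 64, 128 → 256.
For the third component, ×3 each step: 1, 3, 9, 27, 81, 243, 729 → 2187.
For the fourth component, differences are 3, 6, 9, … (increasing by 3 each time): -9, -6, 0, 9, 21, 36, 54 → 75.
Combining the parts gives (la; 256; 2187; 75).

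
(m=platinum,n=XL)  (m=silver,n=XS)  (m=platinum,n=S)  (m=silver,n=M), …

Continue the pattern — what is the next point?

(m=platinum,n=L)

M: alternates platinum ↔ silver; platinum, silver, platinum, silver → platinum.
N: XL, XS, S, M → L (runs through clothing sizes XS→XL).
So the next point is (m=platinum,n=L).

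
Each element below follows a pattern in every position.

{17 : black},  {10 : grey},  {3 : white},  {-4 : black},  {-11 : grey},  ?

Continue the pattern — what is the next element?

First entry: −7 each step; 17, 10, 3, -4, -11 → -18.
For the shade, repeats black → grey → white: black, grey, white, black, grey → white.
So the next element is {-18 : white}.

{-18 : white}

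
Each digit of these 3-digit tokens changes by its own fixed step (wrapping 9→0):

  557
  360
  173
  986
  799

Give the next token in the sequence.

First digit goes 5, 3, 1, 9, 7 → 5 (−2 each step, mod 10).
Second digit: +1 each step, mod 10, so 5, 6, 7, 8, 9 → 0.
For the third digit, +3 each step, mod 10: 7, 0, 3, 6, 9 → 2.
So the next token is 502.

502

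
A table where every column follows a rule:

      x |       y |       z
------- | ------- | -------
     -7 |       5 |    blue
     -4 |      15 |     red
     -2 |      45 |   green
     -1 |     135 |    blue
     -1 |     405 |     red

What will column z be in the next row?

green

Column x: differences are 3, 2, 1, … (decreasing by 1 each time), so -7, -4, -2, -1, -1 → -2.
Column y: ×3 each step; 5, 15, 45, 135, 405 → 1215.
Column z — repeats blue → red → green: blue, red, green, blue, red → green.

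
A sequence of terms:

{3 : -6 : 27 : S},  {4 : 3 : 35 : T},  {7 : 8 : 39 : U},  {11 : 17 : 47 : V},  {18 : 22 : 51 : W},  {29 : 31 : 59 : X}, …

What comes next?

First coordinate: each term is the sum of the two before it; 3, 4, 7, 11, 18, 29 → 47.
Second coordinate: -6, 3, 8, 17, 22, 31 → 36 (alternating steps +9, +5, +9, +5, …).
Third coordinate: alternating steps +8, +4, +8, +4, …, so 27, 35, 39, 47, 51, 59 → 63.
Letter: S, T, U, V, W, X → Y (letters move forward 1 place in the alphabet).
Combining the parts gives {47 : 36 : 63 : Y}.

{47 : 36 : 63 : Y}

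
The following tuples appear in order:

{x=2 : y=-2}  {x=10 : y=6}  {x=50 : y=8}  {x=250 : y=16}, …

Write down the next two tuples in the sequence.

For the x, ×5 each step: 2, 10, 50, 250 → 1250 → 6250.
For the y, alternating steps +8, +2, +8, +2, …: -2, 6, 8, 16 → 18 → 26.
So the next two tuples are {x=1250 : y=18} and {x=6250 : y=26}.

{x=1250 : y=18}, {x=6250 : y=26}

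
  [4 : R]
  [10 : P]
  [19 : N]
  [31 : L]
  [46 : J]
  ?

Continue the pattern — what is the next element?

[64 : H]

For the first entry, differences are 6, 9, 12, … (increasing by 3 each time): 4, 10, 19, 31, 46 → 64.
Letter: R, P, N, L, J → H (letters move back 2 places in the alphabet).
So the next element is [64 : H].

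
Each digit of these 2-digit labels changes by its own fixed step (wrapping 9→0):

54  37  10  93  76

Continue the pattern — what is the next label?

59

For the first digit, −2 each step, mod 10: 5, 3, 1, 9, 7 → 5.
Second digit — +3 each step, mod 10: 4, 7, 0, 3, 6 → 9.
Combining the parts gives 59.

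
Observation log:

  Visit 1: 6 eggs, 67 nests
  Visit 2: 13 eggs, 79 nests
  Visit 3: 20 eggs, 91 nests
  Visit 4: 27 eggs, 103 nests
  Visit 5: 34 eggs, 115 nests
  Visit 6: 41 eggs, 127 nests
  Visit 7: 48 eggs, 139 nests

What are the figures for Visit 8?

55 eggs, 151 nests

Eggs: 6, 13, 20, 27, 34, 41, 48 → 55 (+7 each step).
Nests goes 67, 79, 91, 103, 115, 127, 139 → 151 (+12 each step).
So the next line is 55 eggs, 151 nests.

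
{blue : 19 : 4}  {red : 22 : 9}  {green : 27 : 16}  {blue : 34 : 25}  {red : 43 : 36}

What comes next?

Colour — repeats blue → red → green: blue, red, green, blue, red → green.
Second component: 19, 22, 27, 34, 43 → 54 (differences are 3, 5, 7, … (increasing by 2 each time)).
Third component goes 4, 9, 16, 25, 36 → 49 (perfect squares: 2², 3², 4², …).
Putting it together: {green : 54 : 49}.

{green : 54 : 49}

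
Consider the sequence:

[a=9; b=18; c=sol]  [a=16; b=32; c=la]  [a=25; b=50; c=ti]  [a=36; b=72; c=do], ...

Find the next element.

[a=49; b=98; c=re]

A goes 9, 16, 25, 36 → 49 (perfect squares: 3², 4², 5², …).
For the b, always 2 × the a: 18, 32, 50, 72 → 98.
C goes sol, la, ti, do → re (runs through the solfège scale do→ti).
Putting it together: [a=49; b=98; c=re].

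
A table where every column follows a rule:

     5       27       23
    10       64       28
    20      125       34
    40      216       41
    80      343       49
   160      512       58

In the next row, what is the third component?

For the third component, differences are 5, 6, 7, … (increasing by 1 each time): 23, 28, 34, 41, 49, 58 → 68.

68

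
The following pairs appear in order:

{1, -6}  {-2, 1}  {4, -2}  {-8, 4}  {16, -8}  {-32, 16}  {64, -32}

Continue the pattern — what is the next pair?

{-128, 64}

First value goes 1, -2, 4, -8, 16, -32, 64 → -128 (×(-2) each step).
For the second value, always the previous value of the first value: -6, 1, -2, 4, -8, 16, -32 → 64.
Combining the parts gives {-128, 64}.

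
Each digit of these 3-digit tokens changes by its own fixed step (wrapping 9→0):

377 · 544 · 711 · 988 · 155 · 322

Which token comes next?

First digit: +2 each step, mod 10; 3, 5, 7, 9, 1, 3 → 5.
Second digit — −3 each step, mod 10: 7, 4, 1, 8, 5, 2 → 9.
Third digit — −3 each step, mod 10: 7, 4, 1, 8, 5, 2 → 9.
Combining the parts gives 599.

599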